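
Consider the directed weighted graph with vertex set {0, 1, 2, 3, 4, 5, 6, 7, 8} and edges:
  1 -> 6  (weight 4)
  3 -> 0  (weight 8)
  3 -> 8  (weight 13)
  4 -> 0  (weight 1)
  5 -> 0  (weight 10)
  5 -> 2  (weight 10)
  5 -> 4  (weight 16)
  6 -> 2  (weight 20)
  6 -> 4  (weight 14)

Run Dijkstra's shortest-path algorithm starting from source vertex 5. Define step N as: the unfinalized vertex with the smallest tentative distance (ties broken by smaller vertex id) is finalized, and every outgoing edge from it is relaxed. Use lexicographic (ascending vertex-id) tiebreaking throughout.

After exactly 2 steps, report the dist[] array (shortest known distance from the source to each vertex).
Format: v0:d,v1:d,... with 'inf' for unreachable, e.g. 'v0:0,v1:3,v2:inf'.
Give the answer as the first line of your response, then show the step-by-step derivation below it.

v0:10,v1:inf,v2:10,v3:inf,v4:16,v5:0,v6:inf,v7:inf,v8:inf

step 1: dist = v0:10,v1:inf,v2:10,v3:inf,v4:16,v5:0,v6:inf,v7:inf,v8:inf
step 2: dist = v0:10,v1:inf,v2:10,v3:inf,v4:16,v5:0,v6:inf,v7:inf,v8:inf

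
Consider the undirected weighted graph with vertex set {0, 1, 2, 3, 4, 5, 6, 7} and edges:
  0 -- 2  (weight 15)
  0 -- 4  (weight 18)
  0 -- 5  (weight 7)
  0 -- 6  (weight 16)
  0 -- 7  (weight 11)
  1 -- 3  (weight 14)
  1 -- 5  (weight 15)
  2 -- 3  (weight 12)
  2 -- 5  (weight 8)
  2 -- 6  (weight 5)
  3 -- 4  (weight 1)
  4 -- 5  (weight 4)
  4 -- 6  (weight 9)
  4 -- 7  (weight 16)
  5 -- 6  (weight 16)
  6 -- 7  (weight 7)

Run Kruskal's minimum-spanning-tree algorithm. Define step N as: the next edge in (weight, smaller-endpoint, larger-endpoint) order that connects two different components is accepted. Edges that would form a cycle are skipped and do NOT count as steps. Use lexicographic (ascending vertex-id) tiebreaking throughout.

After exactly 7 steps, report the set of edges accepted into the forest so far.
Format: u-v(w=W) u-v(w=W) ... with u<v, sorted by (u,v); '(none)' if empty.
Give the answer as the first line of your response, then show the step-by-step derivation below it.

0-5(w=7) 1-3(w=14) 2-5(w=8) 2-6(w=5) 3-4(w=1) 4-5(w=4) 6-7(w=7)

step 1: add edge 3-4 (w=1); MST = {3-4(w=1)}
step 2: add edge 4-5 (w=4); MST = {3-4(w=1) 4-5(w=4)}
step 3: add edge 2-6 (w=5); MST = {2-6(w=5) 3-4(w=1) 4-5(w=4)}
step 4: add edge 0-5 (w=7); MST = {0-5(w=7) 2-6(w=5) 3-4(w=1) 4-5(w=4)}
step 5: add edge 6-7 (w=7); MST = {0-5(w=7) 2-6(w=5) 3-4(w=1) 4-5(w=4) 6-7(w=7)}
step 6: add edge 2-5 (w=8); MST = {0-5(w=7) 2-5(w=8) 2-6(w=5) 3-4(w=1) 4-5(w=4) 6-7(w=7)}
step 7: add edge 1-3 (w=14); MST = {0-5(w=7) 1-3(w=14) 2-5(w=8) 2-6(w=5) 3-4(w=1) 4-5(w=4) 6-7(w=7)}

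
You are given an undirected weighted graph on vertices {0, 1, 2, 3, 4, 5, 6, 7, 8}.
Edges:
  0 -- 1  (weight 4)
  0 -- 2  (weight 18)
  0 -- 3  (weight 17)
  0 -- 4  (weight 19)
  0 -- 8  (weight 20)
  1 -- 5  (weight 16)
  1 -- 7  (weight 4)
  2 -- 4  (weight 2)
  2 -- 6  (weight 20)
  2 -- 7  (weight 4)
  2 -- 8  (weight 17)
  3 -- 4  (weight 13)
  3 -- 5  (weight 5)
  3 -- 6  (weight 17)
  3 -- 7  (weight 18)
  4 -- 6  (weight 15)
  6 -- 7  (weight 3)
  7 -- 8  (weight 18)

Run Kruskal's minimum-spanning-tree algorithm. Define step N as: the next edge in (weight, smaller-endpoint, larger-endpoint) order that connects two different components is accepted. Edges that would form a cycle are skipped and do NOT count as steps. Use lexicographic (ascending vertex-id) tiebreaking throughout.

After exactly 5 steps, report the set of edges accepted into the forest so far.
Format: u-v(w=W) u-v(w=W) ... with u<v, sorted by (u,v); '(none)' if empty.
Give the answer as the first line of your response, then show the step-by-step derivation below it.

0-1(w=4) 1-7(w=4) 2-4(w=2) 2-7(w=4) 6-7(w=3)

step 1: add edge 2-4 (w=2); MST = {2-4(w=2)}
step 2: add edge 6-7 (w=3); MST = {2-4(w=2) 6-7(w=3)}
step 3: add edge 0-1 (w=4); MST = {0-1(w=4) 2-4(w=2) 6-7(w=3)}
step 4: add edge 1-7 (w=4); MST = {0-1(w=4) 1-7(w=4) 2-4(w=2) 6-7(w=3)}
step 5: add edge 2-7 (w=4); MST = {0-1(w=4) 1-7(w=4) 2-4(w=2) 2-7(w=4) 6-7(w=3)}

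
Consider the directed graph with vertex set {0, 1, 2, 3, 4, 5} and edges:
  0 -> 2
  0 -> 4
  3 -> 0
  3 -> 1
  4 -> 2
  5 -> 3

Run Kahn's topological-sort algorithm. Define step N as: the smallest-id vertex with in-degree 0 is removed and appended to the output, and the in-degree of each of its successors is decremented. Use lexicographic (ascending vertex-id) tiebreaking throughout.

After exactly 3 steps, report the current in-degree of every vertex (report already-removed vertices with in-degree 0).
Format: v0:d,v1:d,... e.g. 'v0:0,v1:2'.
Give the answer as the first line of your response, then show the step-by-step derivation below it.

v0:0,v1:0,v2:1,v3:0,v4:0,v5:0

step 1: output 5; order=[5]; indeg=(1,1,2,0,1,0)
step 2: output 3; order=[5,3]; indeg=(0,0,2,0,1,0)
step 3: output 0; order=[5,3,0]; indeg=(0,0,1,0,0,0)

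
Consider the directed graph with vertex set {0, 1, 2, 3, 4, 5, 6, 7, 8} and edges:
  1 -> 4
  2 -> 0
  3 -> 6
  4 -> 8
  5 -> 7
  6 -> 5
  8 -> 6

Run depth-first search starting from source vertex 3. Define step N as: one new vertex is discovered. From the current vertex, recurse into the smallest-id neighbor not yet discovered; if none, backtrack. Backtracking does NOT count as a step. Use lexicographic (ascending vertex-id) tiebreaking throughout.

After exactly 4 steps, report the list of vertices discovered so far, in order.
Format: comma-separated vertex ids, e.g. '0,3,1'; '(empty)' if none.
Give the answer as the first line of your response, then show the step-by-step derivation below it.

3,6,5,7

step 1: discover 3; path=3; order=3
step 2: discover 6; path=3>6; order=3,6
step 3: discover 5; path=3>6>5; order=3,6,5
step 4: discover 7; path=3>6>5>7; order=3,6,5,7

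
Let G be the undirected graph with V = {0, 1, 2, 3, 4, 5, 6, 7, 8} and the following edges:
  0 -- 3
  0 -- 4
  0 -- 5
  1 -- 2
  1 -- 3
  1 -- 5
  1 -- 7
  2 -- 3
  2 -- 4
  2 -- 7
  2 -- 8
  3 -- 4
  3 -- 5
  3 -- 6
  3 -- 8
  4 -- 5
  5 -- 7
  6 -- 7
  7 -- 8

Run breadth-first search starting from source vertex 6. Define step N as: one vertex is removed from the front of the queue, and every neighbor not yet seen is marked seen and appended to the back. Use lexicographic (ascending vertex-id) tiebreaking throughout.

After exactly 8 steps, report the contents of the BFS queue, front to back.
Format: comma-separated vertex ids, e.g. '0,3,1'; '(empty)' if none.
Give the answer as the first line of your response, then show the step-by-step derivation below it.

8

step 1: dequeue 6; queue=[3,7]; order=6
step 2: dequeue 3; queue=[7,0,1,2,4,5,8]; order=6,3
step 3: dequeue 7; queue=[0,1,2,4,5,8]; order=6,3,7
step 4: dequeue 0; queue=[1,2,4,5,8]; order=6,3,7,0
step 5: dequeue 1; queue=[2,4,5,8]; order=6,3,7,0,1
step 6: dequeue 2; queue=[4,5,8]; order=6,3,7,0,1,2
step 7: dequeue 4; queue=[5,8]; order=6,3,7,0,1,2,4
step 8: dequeue 5; queue=[8]; order=6,3,7,0,1,2,4,5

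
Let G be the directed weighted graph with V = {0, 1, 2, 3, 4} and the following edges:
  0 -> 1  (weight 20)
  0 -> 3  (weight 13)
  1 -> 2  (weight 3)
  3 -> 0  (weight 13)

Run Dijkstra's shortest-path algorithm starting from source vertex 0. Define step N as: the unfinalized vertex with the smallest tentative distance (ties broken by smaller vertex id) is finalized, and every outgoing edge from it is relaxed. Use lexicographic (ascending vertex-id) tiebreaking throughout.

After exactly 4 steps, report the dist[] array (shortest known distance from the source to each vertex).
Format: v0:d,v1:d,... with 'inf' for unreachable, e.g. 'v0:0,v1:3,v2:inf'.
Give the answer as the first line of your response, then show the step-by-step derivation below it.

v0:0,v1:20,v2:23,v3:13,v4:inf

step 1: dist = v0:0,v1:20,v2:inf,v3:13,v4:inf
step 2: dist = v0:0,v1:20,v2:inf,v3:13,v4:inf
step 3: dist = v0:0,v1:20,v2:23,v3:13,v4:inf
step 4: dist = v0:0,v1:20,v2:23,v3:13,v4:inf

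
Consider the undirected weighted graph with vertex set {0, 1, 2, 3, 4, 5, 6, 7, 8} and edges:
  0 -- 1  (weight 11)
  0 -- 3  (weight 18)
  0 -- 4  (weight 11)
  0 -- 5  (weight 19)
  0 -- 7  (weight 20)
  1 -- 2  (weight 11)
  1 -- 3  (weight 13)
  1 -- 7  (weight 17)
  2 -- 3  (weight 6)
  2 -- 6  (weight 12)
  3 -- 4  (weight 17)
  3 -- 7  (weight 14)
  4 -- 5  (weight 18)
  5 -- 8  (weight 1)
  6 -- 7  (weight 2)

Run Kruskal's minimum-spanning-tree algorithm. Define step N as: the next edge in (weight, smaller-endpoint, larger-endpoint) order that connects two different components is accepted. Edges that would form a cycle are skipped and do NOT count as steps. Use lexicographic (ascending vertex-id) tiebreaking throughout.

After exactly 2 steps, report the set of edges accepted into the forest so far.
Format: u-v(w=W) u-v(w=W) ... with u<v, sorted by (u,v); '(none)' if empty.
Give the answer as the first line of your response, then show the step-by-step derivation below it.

5-8(w=1) 6-7(w=2)

step 1: add edge 5-8 (w=1); MST = {5-8(w=1)}
step 2: add edge 6-7 (w=2); MST = {5-8(w=1) 6-7(w=2)}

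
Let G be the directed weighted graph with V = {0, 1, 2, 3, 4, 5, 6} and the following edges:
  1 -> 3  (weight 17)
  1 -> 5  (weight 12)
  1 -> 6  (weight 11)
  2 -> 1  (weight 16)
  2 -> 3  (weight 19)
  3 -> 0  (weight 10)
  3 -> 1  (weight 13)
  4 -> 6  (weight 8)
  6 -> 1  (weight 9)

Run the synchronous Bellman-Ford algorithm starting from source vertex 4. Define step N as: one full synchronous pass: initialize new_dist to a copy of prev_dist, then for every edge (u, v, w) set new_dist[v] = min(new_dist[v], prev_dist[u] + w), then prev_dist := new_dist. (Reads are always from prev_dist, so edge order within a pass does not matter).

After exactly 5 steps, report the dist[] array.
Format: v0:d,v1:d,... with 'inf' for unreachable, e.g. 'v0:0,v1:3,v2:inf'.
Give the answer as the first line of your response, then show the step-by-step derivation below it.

v0:44,v1:17,v2:inf,v3:34,v4:0,v5:29,v6:8

step 1: dist = v0:inf,v1:inf,v2:inf,v3:inf,v4:0,v5:inf,v6:8
step 2: dist = v0:inf,v1:17,v2:inf,v3:inf,v4:0,v5:inf,v6:8
step 3: dist = v0:inf,v1:17,v2:inf,v3:34,v4:0,v5:29,v6:8
step 4: dist = v0:44,v1:17,v2:inf,v3:34,v4:0,v5:29,v6:8
step 5: dist = v0:44,v1:17,v2:inf,v3:34,v4:0,v5:29,v6:8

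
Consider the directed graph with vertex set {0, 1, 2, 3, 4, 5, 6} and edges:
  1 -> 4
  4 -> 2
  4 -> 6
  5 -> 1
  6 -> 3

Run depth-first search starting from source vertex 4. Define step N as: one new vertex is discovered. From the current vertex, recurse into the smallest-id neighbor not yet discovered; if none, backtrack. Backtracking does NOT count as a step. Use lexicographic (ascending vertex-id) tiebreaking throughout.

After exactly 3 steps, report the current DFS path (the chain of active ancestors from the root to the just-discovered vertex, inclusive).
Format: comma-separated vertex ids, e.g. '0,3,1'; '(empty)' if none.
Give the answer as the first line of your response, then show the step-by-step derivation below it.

4,6

step 1: discover 4; path=4; order=4
step 2: discover 2; path=4>2; order=4,2
step 3: discover 6; path=4>6; order=4,2,6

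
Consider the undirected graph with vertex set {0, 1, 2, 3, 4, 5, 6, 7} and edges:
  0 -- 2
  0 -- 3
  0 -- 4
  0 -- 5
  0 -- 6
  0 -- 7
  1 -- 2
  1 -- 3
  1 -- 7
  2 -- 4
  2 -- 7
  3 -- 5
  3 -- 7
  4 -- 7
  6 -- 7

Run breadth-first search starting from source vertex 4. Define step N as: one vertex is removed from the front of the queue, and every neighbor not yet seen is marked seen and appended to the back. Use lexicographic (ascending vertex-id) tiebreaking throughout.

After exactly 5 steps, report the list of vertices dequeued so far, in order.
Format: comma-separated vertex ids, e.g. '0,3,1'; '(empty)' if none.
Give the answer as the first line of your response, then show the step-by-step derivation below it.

4,0,2,7,3

step 1: dequeue 4; queue=[0,2,7]; order=4
step 2: dequeue 0; queue=[2,7,3,5,6]; order=4,0
step 3: dequeue 2; queue=[7,3,5,6,1]; order=4,0,2
step 4: dequeue 7; queue=[3,5,6,1]; order=4,0,2,7
step 5: dequeue 3; queue=[5,6,1]; order=4,0,2,7,3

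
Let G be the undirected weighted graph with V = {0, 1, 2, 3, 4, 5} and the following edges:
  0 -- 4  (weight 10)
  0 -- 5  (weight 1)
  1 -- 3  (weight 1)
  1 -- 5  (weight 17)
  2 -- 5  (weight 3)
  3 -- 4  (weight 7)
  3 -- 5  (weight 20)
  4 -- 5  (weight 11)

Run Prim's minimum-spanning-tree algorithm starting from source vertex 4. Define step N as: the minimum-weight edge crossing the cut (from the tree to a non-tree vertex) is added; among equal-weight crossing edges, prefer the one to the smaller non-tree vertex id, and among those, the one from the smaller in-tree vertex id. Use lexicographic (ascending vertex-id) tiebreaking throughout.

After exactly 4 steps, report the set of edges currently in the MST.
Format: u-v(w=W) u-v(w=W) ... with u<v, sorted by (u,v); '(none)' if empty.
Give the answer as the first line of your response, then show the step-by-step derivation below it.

0-4(w=10) 0-5(w=1) 1-3(w=1) 3-4(w=7)

step 1: add edge 3-4 (w=7); MST = {3-4(w=7)}
step 2: add edge 1-3 (w=1); MST = {1-3(w=1) 3-4(w=7)}
step 3: add edge 0-4 (w=10); MST = {0-4(w=10) 1-3(w=1) 3-4(w=7)}
step 4: add edge 0-5 (w=1); MST = {0-4(w=10) 0-5(w=1) 1-3(w=1) 3-4(w=7)}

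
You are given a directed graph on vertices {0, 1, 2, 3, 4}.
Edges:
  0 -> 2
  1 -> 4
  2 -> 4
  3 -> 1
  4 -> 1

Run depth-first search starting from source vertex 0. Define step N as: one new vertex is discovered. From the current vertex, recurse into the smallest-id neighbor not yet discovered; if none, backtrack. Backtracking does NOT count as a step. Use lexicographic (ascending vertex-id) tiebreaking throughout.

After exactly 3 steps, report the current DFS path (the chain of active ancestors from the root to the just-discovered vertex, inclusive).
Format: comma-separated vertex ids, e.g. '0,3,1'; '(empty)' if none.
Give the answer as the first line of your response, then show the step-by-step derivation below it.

0,2,4

step 1: discover 0; path=0; order=0
step 2: discover 2; path=0>2; order=0,2
step 3: discover 4; path=0>2>4; order=0,2,4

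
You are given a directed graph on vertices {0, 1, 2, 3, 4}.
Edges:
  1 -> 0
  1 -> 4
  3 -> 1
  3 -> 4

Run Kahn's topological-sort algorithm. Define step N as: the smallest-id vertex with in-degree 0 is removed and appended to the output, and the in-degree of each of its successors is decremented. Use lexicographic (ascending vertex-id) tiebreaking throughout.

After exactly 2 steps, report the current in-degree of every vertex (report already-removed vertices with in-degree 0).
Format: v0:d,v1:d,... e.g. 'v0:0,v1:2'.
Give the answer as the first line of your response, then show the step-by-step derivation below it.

v0:1,v1:0,v2:0,v3:0,v4:1

step 1: output 2; order=[2]; indeg=(1,1,0,0,2)
step 2: output 3; order=[2,3]; indeg=(1,0,0,0,1)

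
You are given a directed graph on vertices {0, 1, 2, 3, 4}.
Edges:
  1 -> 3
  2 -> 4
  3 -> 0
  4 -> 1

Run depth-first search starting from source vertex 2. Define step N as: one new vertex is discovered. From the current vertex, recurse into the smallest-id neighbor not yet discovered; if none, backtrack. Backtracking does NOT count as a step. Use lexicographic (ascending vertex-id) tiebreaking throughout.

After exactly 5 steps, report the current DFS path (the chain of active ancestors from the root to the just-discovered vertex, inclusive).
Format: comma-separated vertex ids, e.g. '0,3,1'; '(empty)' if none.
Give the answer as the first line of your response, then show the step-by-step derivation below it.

2,4,1,3,0

step 1: discover 2; path=2; order=2
step 2: discover 4; path=2>4; order=2,4
step 3: discover 1; path=2>4>1; order=2,4,1
step 4: discover 3; path=2>4>1>3; order=2,4,1,3
step 5: discover 0; path=2>4>1>3>0; order=2,4,1,3,0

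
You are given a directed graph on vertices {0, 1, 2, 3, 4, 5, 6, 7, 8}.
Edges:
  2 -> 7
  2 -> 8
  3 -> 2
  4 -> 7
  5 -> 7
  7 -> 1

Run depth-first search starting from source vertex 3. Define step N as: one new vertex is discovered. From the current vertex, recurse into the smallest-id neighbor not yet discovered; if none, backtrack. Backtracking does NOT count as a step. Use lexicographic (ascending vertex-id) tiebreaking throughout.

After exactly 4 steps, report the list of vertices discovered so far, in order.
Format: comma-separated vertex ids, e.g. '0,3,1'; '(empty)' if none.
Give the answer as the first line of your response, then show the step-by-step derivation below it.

3,2,7,1

step 1: discover 3; path=3; order=3
step 2: discover 2; path=3>2; order=3,2
step 3: discover 7; path=3>2>7; order=3,2,7
step 4: discover 1; path=3>2>7>1; order=3,2,7,1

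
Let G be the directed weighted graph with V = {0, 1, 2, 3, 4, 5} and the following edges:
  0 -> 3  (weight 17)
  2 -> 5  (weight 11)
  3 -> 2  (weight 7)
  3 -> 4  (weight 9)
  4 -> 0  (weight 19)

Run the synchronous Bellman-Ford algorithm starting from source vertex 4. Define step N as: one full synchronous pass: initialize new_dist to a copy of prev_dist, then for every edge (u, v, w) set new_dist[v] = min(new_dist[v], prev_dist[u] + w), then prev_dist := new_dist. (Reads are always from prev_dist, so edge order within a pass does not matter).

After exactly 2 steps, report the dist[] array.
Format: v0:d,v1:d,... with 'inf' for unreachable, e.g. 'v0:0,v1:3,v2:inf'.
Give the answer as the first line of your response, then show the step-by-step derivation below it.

v0:19,v1:inf,v2:inf,v3:36,v4:0,v5:inf

step 1: dist = v0:19,v1:inf,v2:inf,v3:inf,v4:0,v5:inf
step 2: dist = v0:19,v1:inf,v2:inf,v3:36,v4:0,v5:inf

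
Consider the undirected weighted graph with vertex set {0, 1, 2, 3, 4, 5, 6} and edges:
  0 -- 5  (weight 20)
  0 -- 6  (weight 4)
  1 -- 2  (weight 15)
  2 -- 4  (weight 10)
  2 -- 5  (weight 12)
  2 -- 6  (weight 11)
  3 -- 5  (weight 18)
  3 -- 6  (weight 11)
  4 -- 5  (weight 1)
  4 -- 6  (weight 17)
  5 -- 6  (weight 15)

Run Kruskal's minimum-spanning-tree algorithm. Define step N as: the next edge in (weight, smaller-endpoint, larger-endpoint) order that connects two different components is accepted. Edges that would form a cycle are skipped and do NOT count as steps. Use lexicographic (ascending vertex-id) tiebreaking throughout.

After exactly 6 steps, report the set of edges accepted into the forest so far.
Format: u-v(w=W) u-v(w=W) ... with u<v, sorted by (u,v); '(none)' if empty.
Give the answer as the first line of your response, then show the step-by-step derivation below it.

0-6(w=4) 1-2(w=15) 2-4(w=10) 2-6(w=11) 3-6(w=11) 4-5(w=1)

step 1: add edge 4-5 (w=1); MST = {4-5(w=1)}
step 2: add edge 0-6 (w=4); MST = {0-6(w=4) 4-5(w=1)}
step 3: add edge 2-4 (w=10); MST = {0-6(w=4) 2-4(w=10) 4-5(w=1)}
step 4: add edge 2-6 (w=11); MST = {0-6(w=4) 2-4(w=10) 2-6(w=11) 4-5(w=1)}
step 5: add edge 3-6 (w=11); MST = {0-6(w=4) 2-4(w=10) 2-6(w=11) 3-6(w=11) 4-5(w=1)}
step 6: add edge 1-2 (w=15); MST = {0-6(w=4) 1-2(w=15) 2-4(w=10) 2-6(w=11) 3-6(w=11) 4-5(w=1)}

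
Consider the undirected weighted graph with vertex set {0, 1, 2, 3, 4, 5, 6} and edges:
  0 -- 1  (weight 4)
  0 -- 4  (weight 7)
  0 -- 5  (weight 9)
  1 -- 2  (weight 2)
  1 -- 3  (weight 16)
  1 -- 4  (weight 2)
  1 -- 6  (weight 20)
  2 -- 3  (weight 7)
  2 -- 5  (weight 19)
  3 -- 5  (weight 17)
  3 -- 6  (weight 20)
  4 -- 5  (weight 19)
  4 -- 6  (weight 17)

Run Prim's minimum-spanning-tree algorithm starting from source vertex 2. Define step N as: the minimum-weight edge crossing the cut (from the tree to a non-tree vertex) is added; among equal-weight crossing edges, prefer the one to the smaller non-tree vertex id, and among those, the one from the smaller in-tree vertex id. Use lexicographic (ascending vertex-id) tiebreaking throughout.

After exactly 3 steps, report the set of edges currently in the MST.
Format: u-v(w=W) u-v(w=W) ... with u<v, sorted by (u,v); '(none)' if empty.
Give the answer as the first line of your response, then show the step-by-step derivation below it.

0-1(w=4) 1-2(w=2) 1-4(w=2)

step 1: add edge 1-2 (w=2); MST = {1-2(w=2)}
step 2: add edge 1-4 (w=2); MST = {1-2(w=2) 1-4(w=2)}
step 3: add edge 0-1 (w=4); MST = {0-1(w=4) 1-2(w=2) 1-4(w=2)}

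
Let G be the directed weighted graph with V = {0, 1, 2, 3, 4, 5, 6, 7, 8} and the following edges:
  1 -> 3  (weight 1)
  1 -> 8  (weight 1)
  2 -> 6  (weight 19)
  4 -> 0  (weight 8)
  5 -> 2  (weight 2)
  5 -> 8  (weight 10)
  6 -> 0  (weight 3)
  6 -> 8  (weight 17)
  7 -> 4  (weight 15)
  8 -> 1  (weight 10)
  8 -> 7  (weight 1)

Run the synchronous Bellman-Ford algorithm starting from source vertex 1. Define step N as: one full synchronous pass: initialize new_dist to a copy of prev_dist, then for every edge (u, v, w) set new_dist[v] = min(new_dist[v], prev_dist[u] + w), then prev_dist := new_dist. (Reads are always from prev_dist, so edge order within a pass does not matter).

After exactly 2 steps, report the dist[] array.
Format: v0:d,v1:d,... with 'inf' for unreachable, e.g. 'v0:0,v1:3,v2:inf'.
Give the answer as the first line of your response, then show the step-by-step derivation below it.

v0:inf,v1:0,v2:inf,v3:1,v4:inf,v5:inf,v6:inf,v7:2,v8:1

step 1: dist = v0:inf,v1:0,v2:inf,v3:1,v4:inf,v5:inf,v6:inf,v7:inf,v8:1
step 2: dist = v0:inf,v1:0,v2:inf,v3:1,v4:inf,v5:inf,v6:inf,v7:2,v8:1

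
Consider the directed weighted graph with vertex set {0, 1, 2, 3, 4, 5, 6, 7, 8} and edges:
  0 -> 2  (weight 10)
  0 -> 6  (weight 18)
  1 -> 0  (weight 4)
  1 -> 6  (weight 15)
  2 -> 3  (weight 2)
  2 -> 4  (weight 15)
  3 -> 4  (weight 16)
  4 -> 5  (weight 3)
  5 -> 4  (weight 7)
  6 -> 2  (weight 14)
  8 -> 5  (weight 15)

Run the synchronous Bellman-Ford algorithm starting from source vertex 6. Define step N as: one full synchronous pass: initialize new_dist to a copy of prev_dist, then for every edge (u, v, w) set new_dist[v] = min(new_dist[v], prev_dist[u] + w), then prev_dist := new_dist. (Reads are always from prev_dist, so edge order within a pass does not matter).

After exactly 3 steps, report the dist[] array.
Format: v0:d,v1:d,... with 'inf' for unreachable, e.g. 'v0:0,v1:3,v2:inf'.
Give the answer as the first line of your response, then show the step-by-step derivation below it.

v0:inf,v1:inf,v2:14,v3:16,v4:29,v5:32,v6:0,v7:inf,v8:inf

step 1: dist = v0:inf,v1:inf,v2:14,v3:inf,v4:inf,v5:inf,v6:0,v7:inf,v8:inf
step 2: dist = v0:inf,v1:inf,v2:14,v3:16,v4:29,v5:inf,v6:0,v7:inf,v8:inf
step 3: dist = v0:inf,v1:inf,v2:14,v3:16,v4:29,v5:32,v6:0,v7:inf,v8:inf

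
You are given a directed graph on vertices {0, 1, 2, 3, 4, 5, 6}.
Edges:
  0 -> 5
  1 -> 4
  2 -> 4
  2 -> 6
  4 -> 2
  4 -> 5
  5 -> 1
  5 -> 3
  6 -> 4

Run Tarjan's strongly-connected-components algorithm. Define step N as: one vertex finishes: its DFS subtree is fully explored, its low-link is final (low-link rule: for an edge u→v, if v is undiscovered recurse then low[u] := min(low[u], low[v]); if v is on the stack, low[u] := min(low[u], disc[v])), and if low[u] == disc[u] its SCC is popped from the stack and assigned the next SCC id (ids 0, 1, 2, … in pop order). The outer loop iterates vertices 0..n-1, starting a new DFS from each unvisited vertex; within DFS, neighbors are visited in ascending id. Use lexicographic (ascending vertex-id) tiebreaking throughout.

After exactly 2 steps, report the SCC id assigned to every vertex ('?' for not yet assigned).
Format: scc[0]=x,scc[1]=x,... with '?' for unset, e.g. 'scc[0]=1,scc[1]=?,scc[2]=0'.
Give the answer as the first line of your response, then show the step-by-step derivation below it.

scc[0]=?,scc[1]=?,scc[2]=?,scc[3]=?,scc[4]=?,scc[5]=?,scc[6]=?

step 1: low=(low[0]=0,low[1]=2,low[2]=3,low[3]=?,low[4]=3,low[5]=1,low[6]=3); scc=(scc[0]=?,scc[1]=?,scc[2]=?,scc[3]=?,scc[4]=?,scc[5]=?,scc[6]=?)
step 2: low=(low[0]=0,low[1]=2,low[2]=3,low[3]=?,low[4]=3,low[5]=1,low[6]=3); scc=(scc[0]=?,scc[1]=?,scc[2]=?,scc[3]=?,scc[4]=?,scc[5]=?,scc[6]=?)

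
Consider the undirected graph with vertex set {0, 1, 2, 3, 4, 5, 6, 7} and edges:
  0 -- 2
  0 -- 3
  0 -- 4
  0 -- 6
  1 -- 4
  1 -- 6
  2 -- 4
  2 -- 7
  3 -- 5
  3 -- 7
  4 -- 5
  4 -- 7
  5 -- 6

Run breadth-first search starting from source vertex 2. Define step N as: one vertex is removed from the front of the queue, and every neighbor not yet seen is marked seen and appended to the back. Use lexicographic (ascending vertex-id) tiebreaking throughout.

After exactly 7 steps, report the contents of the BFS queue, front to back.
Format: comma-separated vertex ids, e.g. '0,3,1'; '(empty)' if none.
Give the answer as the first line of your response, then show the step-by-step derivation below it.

5

step 1: dequeue 2; queue=[0,4,7]; order=2
step 2: dequeue 0; queue=[4,7,3,6]; order=2,0
step 3: dequeue 4; queue=[7,3,6,1,5]; order=2,0,4
step 4: dequeue 7; queue=[3,6,1,5]; order=2,0,4,7
step 5: dequeue 3; queue=[6,1,5]; order=2,0,4,7,3
step 6: dequeue 6; queue=[1,5]; order=2,0,4,7,3,6
step 7: dequeue 1; queue=[5]; order=2,0,4,7,3,6,1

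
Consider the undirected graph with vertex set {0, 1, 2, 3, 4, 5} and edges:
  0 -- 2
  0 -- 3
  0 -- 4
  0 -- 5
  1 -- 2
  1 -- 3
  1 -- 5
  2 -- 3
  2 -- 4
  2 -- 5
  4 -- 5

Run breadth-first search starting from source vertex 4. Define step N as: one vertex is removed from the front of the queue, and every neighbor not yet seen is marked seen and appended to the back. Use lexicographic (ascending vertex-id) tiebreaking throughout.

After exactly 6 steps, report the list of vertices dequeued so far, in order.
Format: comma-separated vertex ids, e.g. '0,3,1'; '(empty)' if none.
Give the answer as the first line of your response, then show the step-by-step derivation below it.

4,0,2,5,3,1

step 1: dequeue 4; queue=[0,2,5]; order=4
step 2: dequeue 0; queue=[2,5,3]; order=4,0
step 3: dequeue 2; queue=[5,3,1]; order=4,0,2
step 4: dequeue 5; queue=[3,1]; order=4,0,2,5
step 5: dequeue 3; queue=[1]; order=4,0,2,5,3
step 6: dequeue 1; queue=[(empty)]; order=4,0,2,5,3,1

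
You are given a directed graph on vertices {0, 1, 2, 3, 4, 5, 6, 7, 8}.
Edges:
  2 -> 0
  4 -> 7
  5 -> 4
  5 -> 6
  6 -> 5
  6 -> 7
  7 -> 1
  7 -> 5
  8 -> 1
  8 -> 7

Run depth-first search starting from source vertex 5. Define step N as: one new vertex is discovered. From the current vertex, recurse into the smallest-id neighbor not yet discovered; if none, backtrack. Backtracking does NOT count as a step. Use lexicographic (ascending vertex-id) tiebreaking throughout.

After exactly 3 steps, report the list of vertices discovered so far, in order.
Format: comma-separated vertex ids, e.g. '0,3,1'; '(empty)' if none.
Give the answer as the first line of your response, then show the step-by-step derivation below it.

5,4,7

step 1: discover 5; path=5; order=5
step 2: discover 4; path=5>4; order=5,4
step 3: discover 7; path=5>4>7; order=5,4,7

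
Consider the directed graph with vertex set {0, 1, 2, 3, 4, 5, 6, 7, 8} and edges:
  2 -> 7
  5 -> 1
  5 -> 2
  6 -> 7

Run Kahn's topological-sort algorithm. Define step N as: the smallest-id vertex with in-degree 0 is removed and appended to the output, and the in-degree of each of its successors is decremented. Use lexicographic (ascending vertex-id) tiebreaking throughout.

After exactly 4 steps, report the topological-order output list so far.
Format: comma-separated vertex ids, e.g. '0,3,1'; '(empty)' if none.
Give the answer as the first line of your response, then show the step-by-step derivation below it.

0,3,4,5

step 1: output 0; order=[0]; indeg=(0,1,1,0,0,0,0,2,0)
step 2: output 3; order=[0,3]; indeg=(0,1,1,0,0,0,0,2,0)
step 3: output 4; order=[0,3,4]; indeg=(0,1,1,0,0,0,0,2,0)
step 4: output 5; order=[0,3,4,5]; indeg=(0,0,0,0,0,0,0,2,0)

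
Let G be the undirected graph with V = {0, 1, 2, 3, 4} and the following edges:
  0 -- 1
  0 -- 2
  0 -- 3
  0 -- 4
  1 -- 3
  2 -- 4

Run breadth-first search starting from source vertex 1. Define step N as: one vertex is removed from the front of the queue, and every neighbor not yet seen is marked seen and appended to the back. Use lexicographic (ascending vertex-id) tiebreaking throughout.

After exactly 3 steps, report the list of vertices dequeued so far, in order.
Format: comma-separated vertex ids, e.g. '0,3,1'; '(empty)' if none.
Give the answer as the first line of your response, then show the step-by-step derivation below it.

1,0,3

step 1: dequeue 1; queue=[0,3]; order=1
step 2: dequeue 0; queue=[3,2,4]; order=1,0
step 3: dequeue 3; queue=[2,4]; order=1,0,3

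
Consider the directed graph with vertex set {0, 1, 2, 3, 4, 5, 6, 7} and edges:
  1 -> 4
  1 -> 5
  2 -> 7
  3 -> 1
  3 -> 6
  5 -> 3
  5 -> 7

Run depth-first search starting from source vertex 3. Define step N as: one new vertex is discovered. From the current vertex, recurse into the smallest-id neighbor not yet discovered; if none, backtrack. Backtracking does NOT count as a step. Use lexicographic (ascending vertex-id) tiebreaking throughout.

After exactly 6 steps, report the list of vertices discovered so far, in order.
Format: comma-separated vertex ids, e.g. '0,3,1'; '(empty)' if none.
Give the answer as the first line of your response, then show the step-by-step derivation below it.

3,1,4,5,7,6

step 1: discover 3; path=3; order=3
step 2: discover 1; path=3>1; order=3,1
step 3: discover 4; path=3>1>4; order=3,1,4
step 4: discover 5; path=3>1>5; order=3,1,4,5
step 5: discover 7; path=3>1>5>7; order=3,1,4,5,7
step 6: discover 6; path=3>6; order=3,1,4,5,7,6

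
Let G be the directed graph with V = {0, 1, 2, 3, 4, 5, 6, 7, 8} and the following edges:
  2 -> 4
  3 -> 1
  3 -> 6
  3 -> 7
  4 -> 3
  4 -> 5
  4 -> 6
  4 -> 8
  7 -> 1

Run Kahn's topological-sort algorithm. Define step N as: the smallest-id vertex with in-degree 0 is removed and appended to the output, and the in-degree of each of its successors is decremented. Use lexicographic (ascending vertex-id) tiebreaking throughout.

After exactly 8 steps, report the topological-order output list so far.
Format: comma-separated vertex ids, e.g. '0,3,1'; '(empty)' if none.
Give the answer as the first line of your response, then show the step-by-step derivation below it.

0,2,4,3,5,6,7,1

step 1: output 0; order=[0]; indeg=(0,2,0,1,1,1,2,1,1)
step 2: output 2; order=[0,2]; indeg=(0,2,0,1,0,1,2,1,1)
step 3: output 4; order=[0,2,4]; indeg=(0,2,0,0,0,0,1,1,0)
step 4: output 3; order=[0,2,4,3]; indeg=(0,1,0,0,0,0,0,0,0)
step 5: output 5; order=[0,2,4,3,5]; indeg=(0,1,0,0,0,0,0,0,0)
step 6: output 6; order=[0,2,4,3,5,6]; indeg=(0,1,0,0,0,0,0,0,0)
step 7: output 7; order=[0,2,4,3,5,6,7]; indeg=(0,0,0,0,0,0,0,0,0)
step 8: output 1; order=[0,2,4,3,5,6,7,1]; indeg=(0,0,0,0,0,0,0,0,0)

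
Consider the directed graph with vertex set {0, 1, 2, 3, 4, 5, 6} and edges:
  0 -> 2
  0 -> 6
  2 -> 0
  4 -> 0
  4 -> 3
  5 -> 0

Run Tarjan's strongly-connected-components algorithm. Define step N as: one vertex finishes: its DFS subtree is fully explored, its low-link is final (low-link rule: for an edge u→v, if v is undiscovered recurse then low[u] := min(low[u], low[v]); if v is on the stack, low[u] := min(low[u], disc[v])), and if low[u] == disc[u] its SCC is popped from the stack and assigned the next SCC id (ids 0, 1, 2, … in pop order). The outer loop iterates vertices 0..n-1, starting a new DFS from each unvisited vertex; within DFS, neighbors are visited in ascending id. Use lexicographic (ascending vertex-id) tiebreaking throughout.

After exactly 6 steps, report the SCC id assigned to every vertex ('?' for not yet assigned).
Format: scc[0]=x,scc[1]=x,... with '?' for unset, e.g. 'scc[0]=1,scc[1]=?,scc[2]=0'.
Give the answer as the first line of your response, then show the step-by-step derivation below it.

scc[0]=1,scc[1]=2,scc[2]=1,scc[3]=3,scc[4]=4,scc[5]=?,scc[6]=0

step 1: low=(low[0]=0,low[1]=?,low[2]=0,low[3]=?,low[4]=?,low[5]=?,low[6]=?); scc=(scc[0]=?,scc[1]=?,scc[2]=?,scc[3]=?,scc[4]=?,scc[5]=?,scc[6]=?)
step 2: low=(low[0]=0,low[1]=?,low[2]=0,low[3]=?,low[4]=?,low[5]=?,low[6]=2); scc=(scc[0]=?,scc[1]=?,scc[2]=?,scc[3]=?,scc[4]=?,scc[5]=?,scc[6]=0)
step 3: low=(low[0]=0,low[1]=?,low[2]=0,low[3]=?,low[4]=?,low[5]=?,low[6]=2); scc=(scc[0]=1,scc[1]=?,scc[2]=1,scc[3]=?,scc[4]=?,scc[5]=?,scc[6]=0)
step 4: low=(low[0]=0,low[1]=3,low[2]=0,low[3]=?,low[4]=?,low[5]=?,low[6]=2); scc=(scc[0]=1,scc[1]=2,scc[2]=1,scc[3]=?,scc[4]=?,scc[5]=?,scc[6]=0)
step 5: low=(low[0]=0,low[1]=3,low[2]=0,low[3]=4,low[4]=?,low[5]=?,low[6]=2); scc=(scc[0]=1,scc[1]=2,scc[2]=1,scc[3]=3,scc[4]=?,scc[5]=?,scc[6]=0)
step 6: low=(low[0]=0,low[1]=3,low[2]=0,low[3]=4,low[4]=5,low[5]=?,low[6]=2); scc=(scc[0]=1,scc[1]=2,scc[2]=1,scc[3]=3,scc[4]=4,scc[5]=?,scc[6]=0)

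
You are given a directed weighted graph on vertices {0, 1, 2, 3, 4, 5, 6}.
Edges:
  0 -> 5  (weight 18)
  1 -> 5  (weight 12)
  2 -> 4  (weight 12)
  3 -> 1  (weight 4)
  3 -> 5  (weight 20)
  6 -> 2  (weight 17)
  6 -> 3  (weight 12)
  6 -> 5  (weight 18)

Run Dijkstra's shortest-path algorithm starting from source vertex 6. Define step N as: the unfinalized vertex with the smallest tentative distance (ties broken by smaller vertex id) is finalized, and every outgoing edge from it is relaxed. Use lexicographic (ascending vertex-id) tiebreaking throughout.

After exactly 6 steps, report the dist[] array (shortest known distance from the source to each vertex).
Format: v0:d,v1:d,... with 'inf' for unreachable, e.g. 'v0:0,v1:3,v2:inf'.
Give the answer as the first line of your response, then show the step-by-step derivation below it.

v0:inf,v1:16,v2:17,v3:12,v4:29,v5:18,v6:0

step 1: dist = v0:inf,v1:inf,v2:17,v3:12,v4:inf,v5:18,v6:0
step 2: dist = v0:inf,v1:16,v2:17,v3:12,v4:inf,v5:18,v6:0
step 3: dist = v0:inf,v1:16,v2:17,v3:12,v4:inf,v5:18,v6:0
step 4: dist = v0:inf,v1:16,v2:17,v3:12,v4:29,v5:18,v6:0
step 5: dist = v0:inf,v1:16,v2:17,v3:12,v4:29,v5:18,v6:0
step 6: dist = v0:inf,v1:16,v2:17,v3:12,v4:29,v5:18,v6:0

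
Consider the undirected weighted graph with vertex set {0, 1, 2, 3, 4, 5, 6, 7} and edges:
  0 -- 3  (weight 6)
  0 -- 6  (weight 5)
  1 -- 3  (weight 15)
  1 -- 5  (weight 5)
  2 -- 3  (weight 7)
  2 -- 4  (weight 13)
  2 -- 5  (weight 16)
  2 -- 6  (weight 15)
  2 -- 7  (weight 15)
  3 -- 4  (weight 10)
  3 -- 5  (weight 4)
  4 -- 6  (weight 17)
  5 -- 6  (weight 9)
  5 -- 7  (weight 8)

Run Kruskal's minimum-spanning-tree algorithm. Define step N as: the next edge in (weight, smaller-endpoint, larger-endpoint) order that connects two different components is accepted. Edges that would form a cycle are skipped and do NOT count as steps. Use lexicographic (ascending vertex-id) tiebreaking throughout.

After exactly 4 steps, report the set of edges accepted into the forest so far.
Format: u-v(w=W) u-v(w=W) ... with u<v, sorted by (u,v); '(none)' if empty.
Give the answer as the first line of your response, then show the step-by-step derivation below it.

0-3(w=6) 0-6(w=5) 1-5(w=5) 3-5(w=4)

step 1: add edge 3-5 (w=4); MST = {3-5(w=4)}
step 2: add edge 0-6 (w=5); MST = {0-6(w=5) 3-5(w=4)}
step 3: add edge 1-5 (w=5); MST = {0-6(w=5) 1-5(w=5) 3-5(w=4)}
step 4: add edge 0-3 (w=6); MST = {0-3(w=6) 0-6(w=5) 1-5(w=5) 3-5(w=4)}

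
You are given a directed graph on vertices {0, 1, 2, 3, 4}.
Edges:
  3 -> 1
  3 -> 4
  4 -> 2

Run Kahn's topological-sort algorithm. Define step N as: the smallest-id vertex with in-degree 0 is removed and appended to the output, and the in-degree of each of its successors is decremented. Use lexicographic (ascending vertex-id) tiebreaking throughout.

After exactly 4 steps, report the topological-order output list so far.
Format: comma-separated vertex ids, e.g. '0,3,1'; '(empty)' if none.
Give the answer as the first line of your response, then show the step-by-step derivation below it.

0,3,1,4

step 1: output 0; order=[0]; indeg=(0,1,1,0,1)
step 2: output 3; order=[0,3]; indeg=(0,0,1,0,0)
step 3: output 1; order=[0,3,1]; indeg=(0,0,1,0,0)
step 4: output 4; order=[0,3,1,4]; indeg=(0,0,0,0,0)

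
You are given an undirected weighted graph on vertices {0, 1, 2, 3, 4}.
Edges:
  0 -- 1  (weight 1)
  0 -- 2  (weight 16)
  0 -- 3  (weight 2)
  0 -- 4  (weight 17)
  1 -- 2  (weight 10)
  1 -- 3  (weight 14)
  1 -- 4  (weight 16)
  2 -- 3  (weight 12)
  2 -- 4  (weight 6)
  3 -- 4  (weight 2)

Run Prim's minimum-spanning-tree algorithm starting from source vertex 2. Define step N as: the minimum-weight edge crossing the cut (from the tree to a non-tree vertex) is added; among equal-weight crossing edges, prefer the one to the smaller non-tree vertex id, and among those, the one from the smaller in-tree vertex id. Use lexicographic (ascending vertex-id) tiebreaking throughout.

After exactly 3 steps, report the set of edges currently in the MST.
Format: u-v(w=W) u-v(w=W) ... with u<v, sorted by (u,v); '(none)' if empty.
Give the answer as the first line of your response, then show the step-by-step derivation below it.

0-3(w=2) 2-4(w=6) 3-4(w=2)

step 1: add edge 2-4 (w=6); MST = {2-4(w=6)}
step 2: add edge 3-4 (w=2); MST = {2-4(w=6) 3-4(w=2)}
step 3: add edge 0-3 (w=2); MST = {0-3(w=2) 2-4(w=6) 3-4(w=2)}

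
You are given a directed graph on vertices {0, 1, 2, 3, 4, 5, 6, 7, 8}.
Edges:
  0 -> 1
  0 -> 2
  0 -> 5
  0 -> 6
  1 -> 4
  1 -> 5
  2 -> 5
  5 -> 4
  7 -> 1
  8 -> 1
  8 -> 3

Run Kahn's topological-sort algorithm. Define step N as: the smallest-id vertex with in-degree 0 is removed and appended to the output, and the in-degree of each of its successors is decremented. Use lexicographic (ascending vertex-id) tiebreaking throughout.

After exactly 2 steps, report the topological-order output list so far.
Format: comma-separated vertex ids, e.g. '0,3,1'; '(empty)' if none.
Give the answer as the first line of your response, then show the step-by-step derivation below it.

0,2

step 1: output 0; order=[0]; indeg=(0,2,0,1,2,2,0,0,0)
step 2: output 2; order=[0,2]; indeg=(0,2,0,1,2,1,0,0,0)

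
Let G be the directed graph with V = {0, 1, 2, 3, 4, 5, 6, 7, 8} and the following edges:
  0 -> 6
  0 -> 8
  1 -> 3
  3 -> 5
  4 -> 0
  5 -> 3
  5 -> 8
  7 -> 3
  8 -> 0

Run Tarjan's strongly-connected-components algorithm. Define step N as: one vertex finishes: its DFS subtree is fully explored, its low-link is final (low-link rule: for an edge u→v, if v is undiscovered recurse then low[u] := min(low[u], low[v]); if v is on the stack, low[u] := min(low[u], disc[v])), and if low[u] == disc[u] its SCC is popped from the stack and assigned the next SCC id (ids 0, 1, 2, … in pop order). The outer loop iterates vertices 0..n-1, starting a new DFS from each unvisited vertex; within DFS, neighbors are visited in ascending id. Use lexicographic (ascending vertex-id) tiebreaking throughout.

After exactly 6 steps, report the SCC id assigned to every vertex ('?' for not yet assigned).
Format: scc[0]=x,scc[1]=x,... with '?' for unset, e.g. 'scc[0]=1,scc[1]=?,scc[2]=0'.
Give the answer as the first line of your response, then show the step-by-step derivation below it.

scc[0]=1,scc[1]=3,scc[2]=?,scc[3]=2,scc[4]=?,scc[5]=2,scc[6]=0,scc[7]=?,scc[8]=1

step 1: low=(low[0]=0,low[1]=?,low[2]=?,low[3]=?,low[4]=?,low[5]=?,low[6]=1,low[7]=?,low[8]=?); scc=(scc[0]=?,scc[1]=?,scc[2]=?,scc[3]=?,scc[4]=?,scc[5]=?,scc[6]=0,scc[7]=?,scc[8]=?)
step 2: low=(low[0]=0,low[1]=?,low[2]=?,low[3]=?,low[4]=?,low[5]=?,low[6]=1,low[7]=?,low[8]=0); scc=(scc[0]=?,scc[1]=?,scc[2]=?,scc[3]=?,scc[4]=?,scc[5]=?,scc[6]=0,scc[7]=?,scc[8]=?)
step 3: low=(low[0]=0,low[1]=?,low[2]=?,low[3]=?,low[4]=?,low[5]=?,low[6]=1,low[7]=?,low[8]=0); scc=(scc[0]=1,scc[1]=?,scc[2]=?,scc[3]=?,scc[4]=?,scc[5]=?,scc[6]=0,scc[7]=?,scc[8]=1)
step 4: low=(low[0]=0,low[1]=3,low[2]=?,low[3]=4,low[4]=?,low[5]=4,low[6]=1,low[7]=?,low[8]=0); scc=(scc[0]=1,scc[1]=?,scc[2]=?,scc[3]=?,scc[4]=?,scc[5]=?,scc[6]=0,scc[7]=?,scc[8]=1)
step 5: low=(low[0]=0,low[1]=3,low[2]=?,low[3]=4,low[4]=?,low[5]=4,low[6]=1,low[7]=?,low[8]=0); scc=(scc[0]=1,scc[1]=?,scc[2]=?,scc[3]=2,scc[4]=?,scc[5]=2,scc[6]=0,scc[7]=?,scc[8]=1)
step 6: low=(low[0]=0,low[1]=3,low[2]=?,low[3]=4,low[4]=?,low[5]=4,low[6]=1,low[7]=?,low[8]=0); scc=(scc[0]=1,scc[1]=3,scc[2]=?,scc[3]=2,scc[4]=?,scc[5]=2,scc[6]=0,scc[7]=?,scc[8]=1)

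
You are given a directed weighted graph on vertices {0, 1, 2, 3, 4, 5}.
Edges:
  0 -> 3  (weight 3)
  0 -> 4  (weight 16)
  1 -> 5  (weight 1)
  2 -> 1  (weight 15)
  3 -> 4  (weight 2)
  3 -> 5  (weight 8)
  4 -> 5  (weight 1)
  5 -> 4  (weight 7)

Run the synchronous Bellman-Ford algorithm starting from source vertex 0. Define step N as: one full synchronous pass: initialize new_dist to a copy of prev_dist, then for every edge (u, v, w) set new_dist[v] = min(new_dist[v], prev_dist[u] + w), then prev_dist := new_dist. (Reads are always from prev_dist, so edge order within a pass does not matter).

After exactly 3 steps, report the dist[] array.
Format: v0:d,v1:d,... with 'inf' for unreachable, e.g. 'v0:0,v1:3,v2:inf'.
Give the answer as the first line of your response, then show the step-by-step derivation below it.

v0:0,v1:inf,v2:inf,v3:3,v4:5,v5:6

step 1: dist = v0:0,v1:inf,v2:inf,v3:3,v4:16,v5:inf
step 2: dist = v0:0,v1:inf,v2:inf,v3:3,v4:5,v5:11
step 3: dist = v0:0,v1:inf,v2:inf,v3:3,v4:5,v5:6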